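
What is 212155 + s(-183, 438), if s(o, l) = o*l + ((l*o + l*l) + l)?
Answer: 244129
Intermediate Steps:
s(o, l) = l + l² + 2*l*o (s(o, l) = l*o + ((l*o + l²) + l) = l*o + ((l² + l*o) + l) = l*o + (l + l² + l*o) = l + l² + 2*l*o)
212155 + s(-183, 438) = 212155 + 438*(1 + 438 + 2*(-183)) = 212155 + 438*(1 + 438 - 366) = 212155 + 438*73 = 212155 + 31974 = 244129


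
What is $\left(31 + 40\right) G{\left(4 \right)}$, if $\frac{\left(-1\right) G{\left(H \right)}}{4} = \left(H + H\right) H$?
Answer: $-9088$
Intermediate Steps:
$G{\left(H \right)} = - 8 H^{2}$ ($G{\left(H \right)} = - 4 \left(H + H\right) H = - 4 \cdot 2 H H = - 4 \cdot 2 H^{2} = - 8 H^{2}$)
$\left(31 + 40\right) G{\left(4 \right)} = \left(31 + 40\right) \left(- 8 \cdot 4^{2}\right) = 71 \left(\left(-8\right) 16\right) = 71 \left(-128\right) = -9088$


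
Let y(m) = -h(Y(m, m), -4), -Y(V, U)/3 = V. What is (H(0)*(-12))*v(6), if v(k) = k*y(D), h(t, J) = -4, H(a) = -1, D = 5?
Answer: 288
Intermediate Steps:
Y(V, U) = -3*V
y(m) = 4 (y(m) = -1*(-4) = 4)
v(k) = 4*k (v(k) = k*4 = 4*k)
(H(0)*(-12))*v(6) = (-1*(-12))*(4*6) = 12*24 = 288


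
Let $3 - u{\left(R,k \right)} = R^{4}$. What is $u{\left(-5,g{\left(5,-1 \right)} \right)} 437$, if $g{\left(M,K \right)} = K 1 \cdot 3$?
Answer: $-271814$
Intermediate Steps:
$g{\left(M,K \right)} = 3 K$ ($g{\left(M,K \right)} = K 3 = 3 K$)
$u{\left(R,k \right)} = 3 - R^{4}$
$u{\left(-5,g{\left(5,-1 \right)} \right)} 437 = \left(3 - \left(-5\right)^{4}\right) 437 = \left(3 - 625\right) 437 = \left(-622\right) 437 = -271814$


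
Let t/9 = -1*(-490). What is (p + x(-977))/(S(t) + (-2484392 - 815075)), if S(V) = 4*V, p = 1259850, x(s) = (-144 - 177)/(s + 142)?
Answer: -1051975071/2740325545 ≈ -0.38389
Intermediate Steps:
x(s) = -321/(142 + s)
t = 4410 (t = 9*(-1*(-490)) = 9*490 = 4410)
(p + x(-977))/(S(t) + (-2484392 - 815075)) = (1259850 - 321/(142 - 977))/(4*4410 + (-2484392 - 815075)) = (1259850 - 321/(-835))/(17640 - 3299467) = (1259850 - 321*(-1/835))/(-3281827) = (1259850 + 321/835)*(-1/3281827) = (1051975071/835)*(-1/3281827) = -1051975071/2740325545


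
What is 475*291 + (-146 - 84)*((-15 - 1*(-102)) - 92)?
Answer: 139375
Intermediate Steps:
475*291 + (-146 - 84)*((-15 - 1*(-102)) - 92) = 138225 - 230*((-15 + 102) - 92) = 138225 - 230*(87 - 92) = 138225 - 230*(-5) = 138225 + 1150 = 139375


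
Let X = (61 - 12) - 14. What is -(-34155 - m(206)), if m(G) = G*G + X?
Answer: 76626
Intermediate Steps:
X = 35 (X = 49 - 14 = 35)
m(G) = 35 + G² (m(G) = G*G + 35 = G² + 35 = 35 + G²)
-(-34155 - m(206)) = -(-34155 - (35 + 206²)) = -(-34155 - (35 + 42436)) = -(-34155 - 1*42471) = -(-34155 - 42471) = -1*(-76626) = 76626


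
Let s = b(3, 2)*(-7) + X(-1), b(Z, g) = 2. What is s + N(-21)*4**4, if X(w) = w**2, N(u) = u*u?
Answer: 112883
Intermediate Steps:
N(u) = u**2
s = -13 (s = 2*(-7) + (-1)**2 = -14 + 1 = -13)
s + N(-21)*4**4 = -13 + (-21)**2*4**4 = -13 + 441*256 = -13 + 112896 = 112883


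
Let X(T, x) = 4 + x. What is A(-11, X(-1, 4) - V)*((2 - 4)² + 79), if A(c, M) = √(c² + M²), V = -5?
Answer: 83*√290 ≈ 1413.4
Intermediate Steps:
A(c, M) = √(M² + c²)
A(-11, X(-1, 4) - V)*((2 - 4)² + 79) = √(((4 + 4) - 1*(-5))² + (-11)²)*((2 - 4)² + 79) = √((8 + 5)² + 121)*((-2)² + 79) = √(13² + 121)*(4 + 79) = √(169 + 121)*83 = √290*83 = 83*√290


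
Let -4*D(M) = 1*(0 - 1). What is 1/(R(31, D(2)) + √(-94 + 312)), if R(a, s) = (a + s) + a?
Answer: 996/58513 - 16*√218/58513 ≈ 0.012985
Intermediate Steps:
D(M) = ¼ (D(M) = -(0 - 1)/4 = -(-1)/4 = -¼*(-1) = ¼)
R(a, s) = s + 2*a
1/(R(31, D(2)) + √(-94 + 312)) = 1/((¼ + 2*31) + √(-94 + 312)) = 1/((¼ + 62) + √218) = 1/(249/4 + √218)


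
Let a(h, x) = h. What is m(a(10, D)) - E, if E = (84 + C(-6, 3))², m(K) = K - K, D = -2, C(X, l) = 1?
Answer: -7225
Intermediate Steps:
m(K) = 0
E = 7225 (E = (84 + 1)² = 85² = 7225)
m(a(10, D)) - E = 0 - 1*7225 = 0 - 7225 = -7225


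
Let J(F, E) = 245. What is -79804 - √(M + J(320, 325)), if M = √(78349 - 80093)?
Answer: -79804 - √(245 + 4*I*√109) ≈ -79820.0 - 1.3292*I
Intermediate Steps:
M = 4*I*√109 (M = √(-1744) = 4*I*√109 ≈ 41.761*I)
-79804 - √(M + J(320, 325)) = -79804 - √(4*I*√109 + 245) = -79804 - √(245 + 4*I*√109)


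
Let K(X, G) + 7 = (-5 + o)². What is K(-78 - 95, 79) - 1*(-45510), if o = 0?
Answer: 45528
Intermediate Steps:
K(X, G) = 18 (K(X, G) = -7 + (-5 + 0)² = -7 + (-5)² = -7 + 25 = 18)
K(-78 - 95, 79) - 1*(-45510) = 18 - 1*(-45510) = 18 + 45510 = 45528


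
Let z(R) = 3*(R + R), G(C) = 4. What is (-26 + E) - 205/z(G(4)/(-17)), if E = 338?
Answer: 10973/24 ≈ 457.21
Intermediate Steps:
z(R) = 6*R (z(R) = 3*(2*R) = 6*R)
(-26 + E) - 205/z(G(4)/(-17)) = (-26 + 338) - 205/(6*(4/(-17))) = 312 - 205/(6*(4*(-1/17))) = 312 - 205/(6*(-4/17)) = 312 - 205/(-24/17) = 312 - 205*(-17/24) = 312 + 3485/24 = 10973/24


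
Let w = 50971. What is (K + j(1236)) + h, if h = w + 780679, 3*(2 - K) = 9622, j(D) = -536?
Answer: 2483726/3 ≈ 8.2791e+5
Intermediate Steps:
K = -9616/3 (K = 2 - ⅓*9622 = 2 - 9622/3 = -9616/3 ≈ -3205.3)
h = 831650 (h = 50971 + 780679 = 831650)
(K + j(1236)) + h = (-9616/3 - 536) + 831650 = -11224/3 + 831650 = 2483726/3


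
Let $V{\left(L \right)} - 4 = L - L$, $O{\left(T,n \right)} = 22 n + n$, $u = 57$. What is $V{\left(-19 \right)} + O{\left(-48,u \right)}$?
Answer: $1315$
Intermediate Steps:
$O{\left(T,n \right)} = 23 n$
$V{\left(L \right)} = 4$ ($V{\left(L \right)} = 4 + \left(L - L\right) = 4 + 0 = 4$)
$V{\left(-19 \right)} + O{\left(-48,u \right)} = 4 + 23 \cdot 57 = 4 + 1311 = 1315$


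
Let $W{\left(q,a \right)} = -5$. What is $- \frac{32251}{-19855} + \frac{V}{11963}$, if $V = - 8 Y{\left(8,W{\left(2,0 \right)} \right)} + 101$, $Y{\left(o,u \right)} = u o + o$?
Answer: $\frac{56129564}{33932195} \approx 1.6542$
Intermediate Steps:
$Y{\left(o,u \right)} = o + o u$ ($Y{\left(o,u \right)} = o u + o = o + o u$)
$V = 357$ ($V = - 8 \cdot 8 \left(1 - 5\right) + 101 = - 8 \cdot 8 \left(-4\right) + 101 = \left(-8\right) \left(-32\right) + 101 = 256 + 101 = 357$)
$- \frac{32251}{-19855} + \frac{V}{11963} = - \frac{32251}{-19855} + \frac{357}{11963} = \left(-32251\right) \left(- \frac{1}{19855}\right) + 357 \cdot \frac{1}{11963} = \frac{32251}{19855} + \frac{51}{1709} = \frac{56129564}{33932195}$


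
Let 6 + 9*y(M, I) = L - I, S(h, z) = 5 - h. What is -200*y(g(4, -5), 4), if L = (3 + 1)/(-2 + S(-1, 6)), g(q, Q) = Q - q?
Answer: 200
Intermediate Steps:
L = 1 (L = (3 + 1)/(-2 + (5 - 1*(-1))) = 4/(-2 + (5 + 1)) = 4/(-2 + 6) = 4/4 = 4*(¼) = 1)
y(M, I) = -5/9 - I/9 (y(M, I) = -⅔ + (1 - I)/9 = -⅔ + (⅑ - I/9) = -5/9 - I/9)
-200*y(g(4, -5), 4) = -200*(-5/9 - ⅑*4) = -200*(-5/9 - 4/9) = -200*(-1) = 200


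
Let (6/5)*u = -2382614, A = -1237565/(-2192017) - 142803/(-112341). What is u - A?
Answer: -488939414569957781/246253381797 ≈ -1.9855e+6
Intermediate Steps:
A = 150685297772/82084460599 (A = -1237565*(-1/2192017) - 142803*(-1/112341) = 1237565/2192017 + 47601/37447 = 150685297772/82084460599 ≈ 1.8357)
u = -5956535/3 (u = (⅚)*(-2382614) = -5956535/3 ≈ -1.9855e+6)
u - A = -5956535/3 - 1*150685297772/82084460599 = -5956535/3 - 150685297772/82084460599 = -488939414569957781/246253381797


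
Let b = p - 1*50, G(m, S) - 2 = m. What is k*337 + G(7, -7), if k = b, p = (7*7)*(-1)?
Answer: -33354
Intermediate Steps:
G(m, S) = 2 + m
p = -49 (p = 49*(-1) = -49)
b = -99 (b = -49 - 1*50 = -49 - 50 = -99)
k = -99
k*337 + G(7, -7) = -99*337 + (2 + 7) = -33363 + 9 = -33354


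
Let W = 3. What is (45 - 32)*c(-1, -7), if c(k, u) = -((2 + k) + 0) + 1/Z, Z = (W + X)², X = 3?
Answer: -455/36 ≈ -12.639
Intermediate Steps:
Z = 36 (Z = (3 + 3)² = 6² = 36)
c(k, u) = -71/36 - k (c(k, u) = -((2 + k) + 0) + 1/36 = -(2 + k) + 1/36 = (-2 - k) + 1/36 = -71/36 - k)
(45 - 32)*c(-1, -7) = (45 - 32)*(-71/36 - 1*(-1)) = 13*(-71/36 + 1) = 13*(-35/36) = -455/36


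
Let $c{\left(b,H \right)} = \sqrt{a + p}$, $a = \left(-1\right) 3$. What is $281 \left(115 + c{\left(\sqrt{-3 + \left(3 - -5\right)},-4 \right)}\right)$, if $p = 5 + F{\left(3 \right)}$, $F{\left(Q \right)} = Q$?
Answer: $32315 + 281 \sqrt{5} \approx 32943.0$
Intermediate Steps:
$a = -3$
$p = 8$ ($p = 5 + 3 = 8$)
$c{\left(b,H \right)} = \sqrt{5}$ ($c{\left(b,H \right)} = \sqrt{-3 + 8} = \sqrt{5}$)
$281 \left(115 + c{\left(\sqrt{-3 + \left(3 - -5\right)},-4 \right)}\right) = 281 \left(115 + \sqrt{5}\right) = 32315 + 281 \sqrt{5}$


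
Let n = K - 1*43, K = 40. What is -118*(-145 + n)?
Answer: 17464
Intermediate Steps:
n = -3 (n = 40 - 1*43 = 40 - 43 = -3)
-118*(-145 + n) = -118*(-145 - 3) = -118*(-148) = 17464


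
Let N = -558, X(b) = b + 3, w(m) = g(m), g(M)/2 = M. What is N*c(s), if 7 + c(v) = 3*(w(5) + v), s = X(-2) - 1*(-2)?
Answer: -17856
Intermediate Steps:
g(M) = 2*M
w(m) = 2*m
X(b) = 3 + b
s = 3 (s = (3 - 2) - 1*(-2) = 1 + 2 = 3)
c(v) = 23 + 3*v (c(v) = -7 + 3*(2*5 + v) = -7 + 3*(10 + v) = -7 + (30 + 3*v) = 23 + 3*v)
N*c(s) = -558*(23 + 3*3) = -558*(23 + 9) = -558*32 = -17856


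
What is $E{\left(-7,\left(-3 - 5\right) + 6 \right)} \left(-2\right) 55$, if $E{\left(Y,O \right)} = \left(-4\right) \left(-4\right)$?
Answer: $-1760$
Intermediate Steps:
$E{\left(Y,O \right)} = 16$
$E{\left(-7,\left(-3 - 5\right) + 6 \right)} \left(-2\right) 55 = 16 \left(-2\right) 55 = \left(-32\right) 55 = -1760$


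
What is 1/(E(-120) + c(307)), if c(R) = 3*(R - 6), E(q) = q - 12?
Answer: 1/771 ≈ 0.0012970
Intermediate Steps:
E(q) = -12 + q
c(R) = -18 + 3*R (c(R) = 3*(-6 + R) = -18 + 3*R)
1/(E(-120) + c(307)) = 1/((-12 - 120) + (-18 + 3*307)) = 1/(-132 + (-18 + 921)) = 1/(-132 + 903) = 1/771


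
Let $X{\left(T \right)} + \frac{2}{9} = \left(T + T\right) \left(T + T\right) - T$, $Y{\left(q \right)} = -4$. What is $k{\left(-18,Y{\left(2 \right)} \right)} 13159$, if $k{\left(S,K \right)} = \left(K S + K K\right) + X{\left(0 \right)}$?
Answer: $\frac{10395610}{9} \approx 1.1551 \cdot 10^{6}$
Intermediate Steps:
$X{\left(T \right)} = - \frac{2}{9} - T + 4 T^{2}$ ($X{\left(T \right)} = - \frac{2}{9} - \left(T - \left(T + T\right) \left(T + T\right)\right) = - \frac{2}{9} - \left(T - 2 T 2 T\right) = - \frac{2}{9} + \left(4 T^{2} - T\right) = - \frac{2}{9} + \left(- T + 4 T^{2}\right) = - \frac{2}{9} - T + 4 T^{2}$)
$k{\left(S,K \right)} = - \frac{2}{9} + K^{2} + K S$ ($k{\left(S,K \right)} = \left(K S + K K\right) - \left(\frac{2}{9} - 4 \cdot 0^{2}\right) = \left(K S + K^{2}\right) + \left(- \frac{2}{9} + 0 + 4 \cdot 0\right) = \left(K^{2} + K S\right) + \left(- \frac{2}{9} + 0 + 0\right) = \left(K^{2} + K S\right) - \frac{2}{9} = - \frac{2}{9} + K^{2} + K S$)
$k{\left(-18,Y{\left(2 \right)} \right)} 13159 = \left(- \frac{2}{9} + \left(-4\right)^{2} - -72\right) 13159 = \left(- \frac{2}{9} + 16 + 72\right) 13159 = \frac{790}{9} \cdot 13159 = \frac{10395610}{9}$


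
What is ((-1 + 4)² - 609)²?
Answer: 360000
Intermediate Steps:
((-1 + 4)² - 609)² = (3² - 609)² = (9 - 609)² = (-600)² = 360000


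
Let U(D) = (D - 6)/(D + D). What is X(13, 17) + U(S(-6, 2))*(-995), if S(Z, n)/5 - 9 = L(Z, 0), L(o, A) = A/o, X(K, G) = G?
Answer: -2485/6 ≈ -414.17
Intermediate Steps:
S(Z, n) = 45 (S(Z, n) = 45 + 5*(0/Z) = 45 + 5*0 = 45 + 0 = 45)
U(D) = (-6 + D)/(2*D) (U(D) = (-6 + D)/((2*D)) = (-6 + D)*(1/(2*D)) = (-6 + D)/(2*D))
X(13, 17) + U(S(-6, 2))*(-995) = 17 + ((½)*(-6 + 45)/45)*(-995) = 17 + ((½)*(1/45)*39)*(-995) = 17 + (13/30)*(-995) = 17 - 2587/6 = -2485/6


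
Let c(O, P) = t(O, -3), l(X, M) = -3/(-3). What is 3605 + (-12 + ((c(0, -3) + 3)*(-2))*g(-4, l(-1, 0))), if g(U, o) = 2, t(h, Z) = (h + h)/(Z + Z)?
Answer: 3581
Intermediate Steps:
l(X, M) = 1 (l(X, M) = -3*(-⅓) = 1)
t(h, Z) = h/Z (t(h, Z) = (2*h)/((2*Z)) = (2*h)*(1/(2*Z)) = h/Z)
c(O, P) = -O/3 (c(O, P) = O/(-3) = O*(-⅓) = -O/3)
3605 + (-12 + ((c(0, -3) + 3)*(-2))*g(-4, l(-1, 0))) = 3605 + (-12 + ((-⅓*0 + 3)*(-2))*2) = 3605 + (-12 + ((0 + 3)*(-2))*2) = 3605 + (-12 + (3*(-2))*2) = 3605 + (-12 - 6*2) = 3605 + (-12 - 12) = 3605 - 24 = 3581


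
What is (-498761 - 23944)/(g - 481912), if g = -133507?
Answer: 522705/615419 ≈ 0.84935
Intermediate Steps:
(-498761 - 23944)/(g - 481912) = (-498761 - 23944)/(-133507 - 481912) = -522705/(-615419) = -522705*(-1/615419) = 522705/615419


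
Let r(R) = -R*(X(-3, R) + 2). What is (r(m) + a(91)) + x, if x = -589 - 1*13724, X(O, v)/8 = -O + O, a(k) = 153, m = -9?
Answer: -14142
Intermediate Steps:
X(O, v) = 0 (X(O, v) = 8*(-O + O) = 8*0 = 0)
r(R) = -2*R (r(R) = -R*(0 + 2) = -R*2 = -2*R)
x = -14313 (x = -589 - 13724 = -14313)
(r(m) + a(91)) + x = (-2*(-9) + 153) - 14313 = (18 + 153) - 14313 = 171 - 14313 = -14142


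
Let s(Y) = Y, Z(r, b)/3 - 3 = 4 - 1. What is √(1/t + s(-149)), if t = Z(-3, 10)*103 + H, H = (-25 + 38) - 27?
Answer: I*√31528285/460 ≈ 12.207*I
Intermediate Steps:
Z(r, b) = 18 (Z(r, b) = 9 + 3*(4 - 1) = 9 + 3*3 = 9 + 9 = 18)
H = -14 (H = 13 - 27 = -14)
t = 1840 (t = 18*103 - 14 = 1854 - 14 = 1840)
√(1/t + s(-149)) = √(1/1840 - 149) = √(-274159/1840) = I*√31528285/460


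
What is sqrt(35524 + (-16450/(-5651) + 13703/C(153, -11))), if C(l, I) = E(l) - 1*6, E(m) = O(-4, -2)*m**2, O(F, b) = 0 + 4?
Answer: sqrt(9945804043403103224490)/529103130 ≈ 188.49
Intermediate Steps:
O(F, b) = 4
E(m) = 4*m**2
C(l, I) = -6 + 4*l**2 (C(l, I) = 4*l**2 - 1*6 = 4*l**2 - 6 = -6 + 4*l**2)
sqrt(35524 + (-16450/(-5651) + 13703/C(153, -11))) = sqrt(35524 + (-16450/(-5651) + 13703/(-6 + 4*153**2))) = sqrt(35524 + (-16450*(-1/5651) + 13703/(-6 + 4*23409))) = sqrt(35524 + (16450/5651 + 13703/(-6 + 93636))) = sqrt(35524 + (16450/5651 + 13703/93630)) = sqrt(35524 + 1617649153/529103130) = sqrt(18797477239273/529103130) = sqrt(9945804043403103224490)/529103130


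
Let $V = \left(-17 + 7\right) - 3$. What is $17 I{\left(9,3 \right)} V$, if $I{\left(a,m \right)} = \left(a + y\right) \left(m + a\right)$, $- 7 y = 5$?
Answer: $- \frac{153816}{7} \approx -21974.0$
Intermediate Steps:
$y = - \frac{5}{7}$ ($y = \left(- \frac{1}{7}\right) 5 = - \frac{5}{7} \approx -0.71429$)
$V = -13$ ($V = -10 - 3 = -13$)
$I{\left(a,m \right)} = \left(- \frac{5}{7} + a\right) \left(a + m\right)$ ($I{\left(a,m \right)} = \left(a - \frac{5}{7}\right) \left(m + a\right) = \left(- \frac{5}{7} + a\right) \left(a + m\right)$)
$17 I{\left(9,3 \right)} V = 17 \left(9^{2} - \frac{45}{7} - \frac{15}{7} + 9 \cdot 3\right) \left(-13\right) = 17 \left(81 - \frac{45}{7} - \frac{15}{7} + 27\right) \left(-13\right) = 17 \cdot \frac{696}{7} \left(-13\right) = \frac{11832}{7} \left(-13\right) = - \frac{153816}{7}$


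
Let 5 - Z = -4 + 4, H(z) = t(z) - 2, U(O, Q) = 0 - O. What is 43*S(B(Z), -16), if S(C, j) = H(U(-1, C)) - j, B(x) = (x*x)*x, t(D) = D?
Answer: 645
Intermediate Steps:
U(O, Q) = -O
H(z) = -2 + z (H(z) = z - 2 = -2 + z)
Z = 5 (Z = 5 - (-4 + 4) = 5 - 1*0 = 5 + 0 = 5)
B(x) = x**3 (B(x) = x**2*x = x**3)
S(C, j) = -1 - j (S(C, j) = (-2 - 1*(-1)) - j = (-2 + 1) - j = -1 - j)
43*S(B(Z), -16) = 43*(-1 - 1*(-16)) = 43*(-1 + 16) = 43*15 = 645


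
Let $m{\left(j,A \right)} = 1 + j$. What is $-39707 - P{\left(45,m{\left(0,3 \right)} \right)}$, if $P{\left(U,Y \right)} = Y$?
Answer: $-39708$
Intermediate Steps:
$-39707 - P{\left(45,m{\left(0,3 \right)} \right)} = -39707 - \left(1 + 0\right) = -39707 - 1 = -39708$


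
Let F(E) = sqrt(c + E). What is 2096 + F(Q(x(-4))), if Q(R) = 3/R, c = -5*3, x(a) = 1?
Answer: 2096 + 2*I*sqrt(3) ≈ 2096.0 + 3.4641*I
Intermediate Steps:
c = -15
F(E) = sqrt(-15 + E)
2096 + F(Q(x(-4))) = 2096 + sqrt(-15 + 3/1) = 2096 + sqrt(-15 + 3*1) = 2096 + sqrt(-15 + 3) = 2096 + sqrt(-12) = 2096 + 2*I*sqrt(3)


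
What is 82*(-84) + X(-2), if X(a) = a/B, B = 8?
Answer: -27553/4 ≈ -6888.3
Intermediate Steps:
X(a) = a/8
82*(-84) + X(-2) = 82*(-84) + (⅛)*(-2) = -6888 - ¼ = -27553/4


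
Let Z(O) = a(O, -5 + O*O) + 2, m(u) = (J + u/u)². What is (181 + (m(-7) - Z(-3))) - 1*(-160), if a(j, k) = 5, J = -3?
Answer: 338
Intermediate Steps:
m(u) = 4 (m(u) = (-3 + u/u)² = (-3 + 1)² = (-2)² = 4)
Z(O) = 7 (Z(O) = 5 + 2 = 7)
(181 + (m(-7) - Z(-3))) - 1*(-160) = (181 + (4 - 1*7)) - 1*(-160) = (181 + (4 - 7)) + 160 = (181 - 3) + 160 = 178 + 160 = 338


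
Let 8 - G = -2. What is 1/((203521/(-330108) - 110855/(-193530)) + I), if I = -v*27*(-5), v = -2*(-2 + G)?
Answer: -709842236/1533290266391 ≈ -0.00046295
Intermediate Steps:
G = 10 (G = 8 - 1*(-2) = 8 + 2 = 10)
v = -16 (v = -2*(-2 + 10) = -2*8 = -16)
I = -2160 (I = -(-16*27)*(-5) = -(-432)*(-5) = -1*2160 = -2160)
1/((203521/(-330108) - 110855/(-193530)) + I) = 1/((203521/(-330108) - 110855/(-193530)) - 2160) = 1/((203521*(-1/330108) - 110855*(-1/193530)) - 2160) = 1/((-203521/330108 + 22171/38706) - 2160) = 1/(-31036631/709842236 - 2160) = 1/(-1533290266391/709842236) = -709842236/1533290266391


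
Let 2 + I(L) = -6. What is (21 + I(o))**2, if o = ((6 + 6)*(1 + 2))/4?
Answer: 169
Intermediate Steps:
o = 9 (o = (12*3)*(1/4) = 36*(1/4) = 9)
I(L) = -8 (I(L) = -2 - 6 = -8)
(21 + I(o))**2 = (21 - 8)**2 = 13**2 = 169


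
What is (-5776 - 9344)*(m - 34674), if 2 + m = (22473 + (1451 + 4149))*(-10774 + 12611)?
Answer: -779215626000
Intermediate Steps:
m = 51570099 (m = -2 + (22473 + (1451 + 4149))*(-10774 + 12611) = -2 + (22473 + 5600)*1837 = -2 + 28073*1837 = -2 + 51570101 = 51570099)
(-5776 - 9344)*(m - 34674) = (-5776 - 9344)*(51570099 - 34674) = -15120*51535425 = -779215626000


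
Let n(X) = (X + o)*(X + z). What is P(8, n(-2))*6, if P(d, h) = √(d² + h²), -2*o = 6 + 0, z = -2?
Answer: 24*√29 ≈ 129.24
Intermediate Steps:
o = -3 (o = -(6 + 0)/2 = -½*6 = -3)
n(X) = (-3 + X)*(-2 + X) (n(X) = (X - 3)*(X - 2) = (-3 + X)*(-2 + X))
P(8, n(-2))*6 = √(8² + (6 + (-2)² - 5*(-2))²)*6 = √(64 + (6 + 4 + 10)²)*6 = √(64 + 20²)*6 = √(64 + 400)*6 = √464*6 = (4*√29)*6 = 24*√29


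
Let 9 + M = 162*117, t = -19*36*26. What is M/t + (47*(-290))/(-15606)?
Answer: -2958875/15418728 ≈ -0.19190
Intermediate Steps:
t = -17784 (t = -684*26 = -17784)
M = 18945 (M = -9 + 162*117 = -9 + 18954 = 18945)
M/t + (47*(-290))/(-15606) = 18945/(-17784) + (47*(-290))/(-15606) = 18945*(-1/17784) - 13630*(-1/15606) = -2105/1976 + 6815/7803 = -2958875/15418728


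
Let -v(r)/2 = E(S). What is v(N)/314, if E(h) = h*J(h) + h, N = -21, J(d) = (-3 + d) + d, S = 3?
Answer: -12/157 ≈ -0.076433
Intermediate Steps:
J(d) = -3 + 2*d
E(h) = h + h*(-3 + 2*h) (E(h) = h*(-3 + 2*h) + h = h + h*(-3 + 2*h))
v(r) = -24 (v(r) = -4*3*(-1 + 3) = -4*3*2 = -2*12 = -24)
v(N)/314 = -24/314 = -24*1/314 = -12/157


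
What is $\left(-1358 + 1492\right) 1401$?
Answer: $187734$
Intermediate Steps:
$\left(-1358 + 1492\right) 1401 = 134 \cdot 1401 = 187734$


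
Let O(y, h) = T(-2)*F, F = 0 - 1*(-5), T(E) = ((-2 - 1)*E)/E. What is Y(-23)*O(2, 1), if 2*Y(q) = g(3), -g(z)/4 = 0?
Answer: 0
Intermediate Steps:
g(z) = 0 (g(z) = -4*0 = 0)
T(E) = -3 (T(E) = (-3*E)/E = -3)
F = 5 (F = 0 + 5 = 5)
O(y, h) = -15 (O(y, h) = -3*5 = -15)
Y(q) = 0 (Y(q) = (½)*0 = 0)
Y(-23)*O(2, 1) = 0*(-15) = 0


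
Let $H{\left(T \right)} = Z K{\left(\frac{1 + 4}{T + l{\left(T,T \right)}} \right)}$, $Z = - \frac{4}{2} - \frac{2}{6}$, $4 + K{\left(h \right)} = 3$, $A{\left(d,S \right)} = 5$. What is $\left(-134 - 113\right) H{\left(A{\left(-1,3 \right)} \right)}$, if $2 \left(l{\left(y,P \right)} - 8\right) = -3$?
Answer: $- \frac{1729}{3} \approx -576.33$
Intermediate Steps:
$l{\left(y,P \right)} = \frac{13}{2}$ ($l{\left(y,P \right)} = 8 + \frac{1}{2} \left(-3\right) = 8 - \frac{3}{2} = \frac{13}{2}$)
$K{\left(h \right)} = -1$ ($K{\left(h \right)} = -4 + 3 = -1$)
$Z = - \frac{7}{3}$ ($Z = \left(-4\right) \frac{1}{2} - \frac{1}{3} = -2 - \frac{1}{3} = - \frac{7}{3} \approx -2.3333$)
$H{\left(T \right)} = \frac{7}{3}$ ($H{\left(T \right)} = \left(- \frac{7}{3}\right) \left(-1\right) = \frac{7}{3}$)
$\left(-134 - 113\right) H{\left(A{\left(-1,3 \right)} \right)} = \left(-134 - 113\right) \frac{7}{3} = \left(-247\right) \frac{7}{3} = - \frac{1729}{3}$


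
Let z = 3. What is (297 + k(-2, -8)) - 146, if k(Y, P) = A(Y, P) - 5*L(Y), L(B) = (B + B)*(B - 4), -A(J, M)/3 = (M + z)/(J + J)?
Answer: 109/4 ≈ 27.250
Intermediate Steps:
A(J, M) = -3*(3 + M)/(2*J) (A(J, M) = -3*(M + 3)/(J + J) = -3*(3 + M)/(2*J))
L(B) = 2*B*(-4 + B) (L(B) = (2*B)*(-4 + B) = 2*B*(-4 + B))
k(Y, P) = -10*Y*(-4 + Y) + 3*(-3 - P)/(2*Y) (k(Y, P) = 3*(-3 - P)/(2*Y) - 10*Y*(-4 + Y) = -10*Y*(-4 + Y) + 3*(-3 - P)/(2*Y))
(297 + k(-2, -8)) - 146 = (297 + (1/2)*(-9 - 3*(-8) + 20*(-2)**2*(4 - 1*(-2)))/(-2)) - 146 = (297 + (1/2)*(-1/2)*(-9 + 24 + 20*4*(4 + 2))) - 146 = (297 + (1/2)*(-1/2)*(-9 + 24 + 20*4*6)) - 146 = (297 + (1/2)*(-1/2)*(-9 + 24 + 480)) - 146 = (297 + (1/2)*(-1/2)*495) - 146 = (297 - 495/4) - 146 = 693/4 - 146 = 109/4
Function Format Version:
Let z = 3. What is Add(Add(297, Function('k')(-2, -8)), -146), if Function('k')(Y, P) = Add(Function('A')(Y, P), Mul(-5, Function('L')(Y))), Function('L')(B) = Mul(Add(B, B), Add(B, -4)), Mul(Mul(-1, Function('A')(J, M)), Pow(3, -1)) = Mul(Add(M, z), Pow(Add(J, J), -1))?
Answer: Rational(109, 4) ≈ 27.250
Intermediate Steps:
Function('A')(J, M) = Mul(Rational(-3, 2), Pow(J, -1), Add(3, M)) (Function('A')(J, M) = Mul(-3, Mul(Add(M, 3), Pow(Add(J, J), -1))) = Mul(-3, Mul(Add(3, M), Pow(Mul(2, J), -1))) = Mul(-3, Mul(Add(3, M), Mul(Rational(1, 2), Pow(J, -1)))) = Mul(-3, Mul(Rational(1, 2), Pow(J, -1), Add(3, M))) = Mul(Rational(-3, 2), Pow(J, -1), Add(3, M)))
Function('L')(B) = Mul(2, B, Add(-4, B)) (Function('L')(B) = Mul(Mul(2, B), Add(-4, B)) = Mul(2, B, Add(-4, B)))
Function('k')(Y, P) = Add(Mul(-10, Y, Add(-4, Y)), Mul(Rational(3, 2), Pow(Y, -1), Add(-3, Mul(-1, P)))) (Function('k')(Y, P) = Add(Mul(Rational(3, 2), Pow(Y, -1), Add(-3, Mul(-1, P))), Mul(-5, Mul(2, Y, Add(-4, Y)))) = Add(Mul(Rational(3, 2), Pow(Y, -1), Add(-3, Mul(-1, P))), Mul(-10, Y, Add(-4, Y))) = Add(Mul(-10, Y, Add(-4, Y)), Mul(Rational(3, 2), Pow(Y, -1), Add(-3, Mul(-1, P)))))
Add(Add(297, Function('k')(-2, -8)), -146) = Add(Add(297, Mul(Rational(1, 2), Pow(-2, -1), Add(-9, Mul(-3, -8), Mul(20, Pow(-2, 2), Add(4, Mul(-1, -2)))))), -146) = Add(Add(297, Mul(Rational(1, 2), Rational(-1, 2), Add(-9, 24, Mul(20, 4, Add(4, 2))))), -146) = Add(Add(297, Mul(Rational(1, 2), Rational(-1, 2), Add(-9, 24, Mul(20, 4, 6)))), -146) = Add(Add(297, Mul(Rational(1, 2), Rational(-1, 2), Add(-9, 24, 480))), -146) = Add(Add(297, Mul(Rational(1, 2), Rational(-1, 2), 495)), -146) = Add(Add(297, Rational(-495, 4)), -146) = Add(Rational(693, 4), -146) = Rational(109, 4)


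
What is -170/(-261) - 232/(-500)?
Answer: 36388/32625 ≈ 1.1153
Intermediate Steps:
-170/(-261) - 232/(-500) = -170*(-1/261) - 232*(-1/500) = 170/261 + 58/125 = 36388/32625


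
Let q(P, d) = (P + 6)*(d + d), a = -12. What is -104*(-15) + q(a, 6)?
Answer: 1488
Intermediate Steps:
q(P, d) = 2*d*(6 + P) (q(P, d) = (6 + P)*(2*d) = 2*d*(6 + P))
-104*(-15) + q(a, 6) = -104*(-15) + 2*6*(6 - 12) = 1560 + 2*6*(-6) = 1560 - 72 = 1488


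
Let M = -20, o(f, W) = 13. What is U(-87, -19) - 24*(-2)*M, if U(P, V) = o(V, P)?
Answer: -947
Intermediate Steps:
U(P, V) = 13
U(-87, -19) - 24*(-2)*M = 13 - 24*(-2)*(-20) = 13 - (-48)*(-20) = 13 - 1*960 = 13 - 960 = -947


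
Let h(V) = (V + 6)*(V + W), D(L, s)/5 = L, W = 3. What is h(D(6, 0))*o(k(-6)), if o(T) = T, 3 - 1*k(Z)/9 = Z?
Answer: 96228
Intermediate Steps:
D(L, s) = 5*L
k(Z) = 27 - 9*Z
h(V) = (3 + V)*(6 + V) (h(V) = (V + 6)*(V + 3) = (6 + V)*(3 + V) = (3 + V)*(6 + V))
h(D(6, 0))*o(k(-6)) = (18 + (5*6)² + 9*(5*6))*(27 - 9*(-6)) = (18 + 30² + 9*30)*(27 + 54) = (18 + 900 + 270)*81 = 1188*81 = 96228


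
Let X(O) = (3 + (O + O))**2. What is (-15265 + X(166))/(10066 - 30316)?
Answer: -3232/675 ≈ -4.7881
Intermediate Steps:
X(O) = (3 + 2*O)**2
(-15265 + X(166))/(10066 - 30316) = (-15265 + (3 + 2*166)**2)/(10066 - 30316) = (-15265 + (3 + 332)**2)/(-20250) = (-15265 + 335**2)*(-1/20250) = (-15265 + 112225)*(-1/20250) = 96960*(-1/20250) = -3232/675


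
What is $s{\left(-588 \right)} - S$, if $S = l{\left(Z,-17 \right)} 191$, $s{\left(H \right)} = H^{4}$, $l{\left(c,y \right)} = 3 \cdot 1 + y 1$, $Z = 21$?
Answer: $119538916210$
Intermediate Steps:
$l{\left(c,y \right)} = 3 + y$
$S = -2674$ ($S = \left(3 - 17\right) 191 = \left(-14\right) 191 = -2674$)
$s{\left(-588 \right)} - S = \left(-588\right)^{4} - -2674 = 119538913536 + 2674 = 119538916210$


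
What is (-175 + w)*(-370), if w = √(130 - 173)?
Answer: 64750 - 370*I*√43 ≈ 64750.0 - 2426.3*I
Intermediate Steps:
w = I*√43 (w = √(-43) = I*√43 ≈ 6.5574*I)
(-175 + w)*(-370) = (-175 + I*√43)*(-370) = 64750 - 370*I*√43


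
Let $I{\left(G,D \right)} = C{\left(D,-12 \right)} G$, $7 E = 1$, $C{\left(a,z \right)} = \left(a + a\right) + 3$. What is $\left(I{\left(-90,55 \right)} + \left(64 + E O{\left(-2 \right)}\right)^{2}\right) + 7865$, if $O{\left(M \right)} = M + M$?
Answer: $\frac{84191}{49} \approx 1718.2$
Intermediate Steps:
$C{\left(a,z \right)} = 3 + 2 a$ ($C{\left(a,z \right)} = 2 a + 3 = 3 + 2 a$)
$O{\left(M \right)} = 2 M$
$E = \frac{1}{7}$ ($E = \frac{1}{7} \cdot 1 = \frac{1}{7} \approx 0.14286$)
$I{\left(G,D \right)} = G \left(3 + 2 D\right)$ ($I{\left(G,D \right)} = \left(3 + 2 D\right) G = G \left(3 + 2 D\right)$)
$\left(I{\left(-90,55 \right)} + \left(64 + E O{\left(-2 \right)}\right)^{2}\right) + 7865 = \left(- 90 \left(3 + 2 \cdot 55\right) + \left(64 + \frac{2 \left(-2\right)}{7}\right)^{2}\right) + 7865 = \left(- 90 \left(3 + 110\right) + \left(64 + \frac{1}{7} \left(-4\right)\right)^{2}\right) + 7865 = \left(\left(-90\right) 113 + \left(64 - \frac{4}{7}\right)^{2}\right) + 7865 = \left(-10170 + \left(\frac{444}{7}\right)^{2}\right) + 7865 = \left(-10170 + \frac{197136}{49}\right) + 7865 = - \frac{301194}{49} + 7865 = \frac{84191}{49}$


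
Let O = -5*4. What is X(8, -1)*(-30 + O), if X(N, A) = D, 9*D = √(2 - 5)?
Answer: -50*I*√3/9 ≈ -9.6225*I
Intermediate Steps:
D = I*√3/9 (D = √(2 - 5)/9 = √(-3)/9 = (I*√3)/9 = I*√3/9 ≈ 0.19245*I)
X(N, A) = I*√3/9
O = -20
X(8, -1)*(-30 + O) = (I*√3/9)*(-30 - 20) = (I*√3/9)*(-50) = -50*I*√3/9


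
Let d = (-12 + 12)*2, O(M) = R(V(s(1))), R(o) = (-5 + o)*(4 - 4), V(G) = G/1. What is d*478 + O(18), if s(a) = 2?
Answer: 0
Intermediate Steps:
V(G) = G (V(G) = G*1 = G)
R(o) = 0 (R(o) = (-5 + o)*0 = 0)
O(M) = 0
d = 0 (d = 0*2 = 0)
d*478 + O(18) = 0*478 + 0 = 0 + 0 = 0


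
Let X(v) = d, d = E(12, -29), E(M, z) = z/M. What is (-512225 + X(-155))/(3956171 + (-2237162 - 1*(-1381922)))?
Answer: -6146729/37211172 ≈ -0.16518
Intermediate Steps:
d = -29/12 ≈ -2.4167
X(v) = -29/12
(-512225 + X(-155))/(3956171 + (-2237162 - 1*(-1381922))) = (-512225 - 29/12)/(3956171 + (-2237162 - 1*(-1381922))) = -6146729/(12*(3956171 + (-2237162 + 1381922))) = -6146729/(12*(3956171 - 855240)) = -6146729/12/3100931 = -6146729/12*1/3100931 = -6146729/37211172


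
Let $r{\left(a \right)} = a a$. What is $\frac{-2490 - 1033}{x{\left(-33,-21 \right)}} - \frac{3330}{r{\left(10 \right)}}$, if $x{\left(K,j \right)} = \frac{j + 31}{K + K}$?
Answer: $\frac{46437}{2} \approx 23219.0$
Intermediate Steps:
$x{\left(K,j \right)} = \frac{31 + j}{2 K}$
$r{\left(a \right)} = a^{2}$
$\frac{-2490 - 1033}{x{\left(-33,-21 \right)}} - \frac{3330}{r{\left(10 \right)}} = \frac{-2490 - 1033}{\frac{1}{2} \frac{1}{-33} \left(31 - 21\right)} - \frac{3330}{10^{2}} = - \frac{3523}{\frac{1}{2} \left(- \frac{1}{33}\right) 10} - \frac{3330}{100} = - \frac{3523}{- \frac{5}{33}} - \frac{333}{10} = \left(-3523\right) \left(- \frac{33}{5}\right) - \frac{333}{10} = \frac{116259}{5} - \frac{333}{10} = \frac{46437}{2}$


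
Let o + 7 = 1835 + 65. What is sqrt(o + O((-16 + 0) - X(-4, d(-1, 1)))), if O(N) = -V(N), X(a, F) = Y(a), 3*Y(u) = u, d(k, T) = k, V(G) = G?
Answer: sqrt(17169)/3 ≈ 43.677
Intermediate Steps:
Y(u) = u/3
X(a, F) = a/3
O(N) = -N
o = 1893 (o = -7 + (1835 + 65) = -7 + 1900 = 1893)
sqrt(o + O((-16 + 0) - X(-4, d(-1, 1)))) = sqrt(1893 - ((-16 + 0) - (-4)/3)) = sqrt(1893 - (-16 - 1*(-4/3))) = sqrt(1893 - (-16 + 4/3)) = sqrt(1893 - 1*(-44/3)) = sqrt(1893 + 44/3) = sqrt(5723/3) = sqrt(17169)/3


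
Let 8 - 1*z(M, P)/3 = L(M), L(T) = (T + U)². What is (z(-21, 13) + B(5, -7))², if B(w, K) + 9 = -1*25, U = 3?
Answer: 964324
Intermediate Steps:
L(T) = (3 + T)² (L(T) = (T + 3)² = (3 + T)²)
B(w, K) = -34 (B(w, K) = -9 - 1*25 = -9 - 25 = -34)
z(M, P) = 24 - 3*(3 + M)²
(z(-21, 13) + B(5, -7))² = ((24 - 3*(3 - 21)²) - 34)² = ((24 - 3*(-18)²) - 34)² = ((24 - 3*324) - 34)² = ((24 - 972) - 34)² = (-948 - 34)² = (-982)² = 964324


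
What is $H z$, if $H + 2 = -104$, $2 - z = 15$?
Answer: $1378$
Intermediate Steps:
$z = -13$ ($z = 2 - 15 = -13$)
$H = -106$ ($H = -2 - 104 = -106$)
$H z = \left(-106\right) \left(-13\right) = 1378$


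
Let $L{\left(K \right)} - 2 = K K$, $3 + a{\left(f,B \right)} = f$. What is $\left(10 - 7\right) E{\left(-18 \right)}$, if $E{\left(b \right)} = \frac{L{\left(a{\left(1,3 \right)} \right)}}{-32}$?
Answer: $- \frac{9}{16} \approx -0.5625$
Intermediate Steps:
$a{\left(f,B \right)} = -3 + f$
$L{\left(K \right)} = 2 + K^{2}$ ($L{\left(K \right)} = 2 + K K = 2 + K^{2}$)
$E{\left(b \right)} = - \frac{3}{16}$ ($E{\left(b \right)} = \frac{2 + \left(-3 + 1\right)^{2}}{-32} = \left(2 + \left(-2\right)^{2}\right) \left(- \frac{1}{32}\right) = \left(2 + 4\right) \left(- \frac{1}{32}\right) = 6 \left(- \frac{1}{32}\right) = - \frac{3}{16}$)
$\left(10 - 7\right) E{\left(-18 \right)} = \left(10 - 7\right) \left(- \frac{3}{16}\right) = 3 \left(- \frac{3}{16}\right) = - \frac{9}{16}$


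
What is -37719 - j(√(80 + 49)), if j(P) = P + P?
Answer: -37719 - 2*√129 ≈ -37742.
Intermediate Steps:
j(P) = 2*P
-37719 - j(√(80 + 49)) = -37719 - 2*√(80 + 49) = -37719 - 2*√129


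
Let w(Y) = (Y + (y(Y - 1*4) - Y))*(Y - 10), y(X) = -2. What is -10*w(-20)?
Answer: -600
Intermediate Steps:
w(Y) = 20 - 2*Y (w(Y) = (Y + (-2 - Y))*(Y - 10) = -2*(-10 + Y) = 20 - 2*Y)
-10*w(-20) = -10*(20 - 2*(-20)) = -10*(20 + 40) = -10*60 = -600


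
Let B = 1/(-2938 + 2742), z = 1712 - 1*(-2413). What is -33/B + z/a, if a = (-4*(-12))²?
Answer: 4968799/768 ≈ 6469.8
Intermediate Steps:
a = 2304 (a = 48² = 2304)
z = 4125 (z = 1712 + 2413 = 4125)
B = -1/196 (B = 1/(-196) = -1/196 ≈ -0.0051020)
-33/B + z/a = -33/(-1/196) + 4125/2304 = -33*(-196) + 4125*(1/2304) = 6468 + 1375/768 = 4968799/768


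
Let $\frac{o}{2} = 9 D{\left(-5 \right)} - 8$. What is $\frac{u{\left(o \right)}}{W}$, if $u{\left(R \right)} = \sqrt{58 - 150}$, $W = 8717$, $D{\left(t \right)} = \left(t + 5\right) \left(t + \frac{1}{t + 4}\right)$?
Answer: $\frac{2 i \sqrt{23}}{8717} \approx 0.0011003 i$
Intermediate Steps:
$D{\left(t \right)} = \left(5 + t\right) \left(t + \frac{1}{4 + t}\right)$
$o = -16$ ($o = 2 \left(9 \frac{5 + \left(-5\right)^{3} + 9 \left(-5\right)^{2} + 21 \left(-5\right)}{4 - 5} - 8\right) = 2 \left(9 \frac{5 - 125 + 9 \cdot 25 - 105}{-1} - 8\right) = 2 \left(9 \left(- (5 - 125 + 225 - 105)\right) - 8\right) = 2 \left(9 \left(\left(-1\right) 0\right) - 8\right) = 2 \left(9 \cdot 0 - 8\right) = 2 \left(0 - 8\right) = 2 \left(-8\right) = -16$)
$u{\left(R \right)} = 2 i \sqrt{23}$ ($u{\left(R \right)} = \sqrt{-92} = 2 i \sqrt{23}$)
$\frac{u{\left(o \right)}}{W} = \frac{2 i \sqrt{23}}{8717}$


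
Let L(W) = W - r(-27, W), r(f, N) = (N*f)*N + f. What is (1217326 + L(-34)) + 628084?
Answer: 1876615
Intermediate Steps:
r(f, N) = f + f*N² (r(f, N) = f*N² + f = f + f*N²)
L(W) = 27 + W + 27*W² (L(W) = W - (-27)*(1 + W²) = W - (-27 - 27*W²) = W + (27 + 27*W²) = 27 + W + 27*W²)
(1217326 + L(-34)) + 628084 = (1217326 + (27 - 34 + 27*(-34)²)) + 628084 = (1217326 + (27 - 34 + 27*1156)) + 628084 = (1217326 + (27 - 34 + 31212)) + 628084 = (1217326 + 31205) + 628084 = 1248531 + 628084 = 1876615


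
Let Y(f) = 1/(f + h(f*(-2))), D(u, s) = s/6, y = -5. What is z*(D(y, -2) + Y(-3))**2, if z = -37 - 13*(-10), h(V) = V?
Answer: 0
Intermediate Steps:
D(u, s) = s/6 (D(u, s) = s*(1/6) = s/6)
z = 93 (z = -37 + 130 = 93)
Y(f) = -1/f (Y(f) = 1/(f + f*(-2)) = 1/(f - 2*f) = 1/(-f) = -1/f)
z*(D(y, -2) + Y(-3))**2 = 93*((1/6)*(-2) - 1/(-3))**2 = 93*(-1/3 - 1*(-1/3))**2 = 93*(-1/3 + 1/3)**2 = 93*0**2 = 93*0 = 0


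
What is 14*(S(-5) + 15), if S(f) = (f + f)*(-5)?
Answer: 910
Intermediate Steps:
S(f) = -10*f (S(f) = (2*f)*(-5) = -10*f)
14*(S(-5) + 15) = 14*(-10*(-5) + 15) = 14*(50 + 15) = 14*65 = 910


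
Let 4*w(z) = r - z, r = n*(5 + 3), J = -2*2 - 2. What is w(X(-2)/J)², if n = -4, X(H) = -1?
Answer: 37249/576 ≈ 64.668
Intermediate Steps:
J = -6 (J = -4 - 2 = -6)
r = -32 (r = -4*(5 + 3) = -4*8 = -32)
w(z) = -8 - z/4 (w(z) = (-32 - z)/4 = -8 - z/4)
w(X(-2)/J)² = (-8 - (-1)/(4*(-6)))² = (-8 - (-1)*(-1)/(4*6))² = (-8 - ¼*⅙)² = (-8 - 1/24)² = (-193/24)² = 37249/576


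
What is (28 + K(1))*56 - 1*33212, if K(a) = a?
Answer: -31588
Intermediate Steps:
(28 + K(1))*56 - 1*33212 = (28 + 1)*56 - 1*33212 = 29*56 - 33212 = 1624 - 33212 = -31588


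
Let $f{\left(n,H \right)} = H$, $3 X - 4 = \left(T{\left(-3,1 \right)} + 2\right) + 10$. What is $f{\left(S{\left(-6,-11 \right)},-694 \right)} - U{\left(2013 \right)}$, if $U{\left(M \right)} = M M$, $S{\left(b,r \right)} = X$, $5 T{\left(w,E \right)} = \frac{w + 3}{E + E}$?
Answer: $-4052863$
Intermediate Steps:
$T{\left(w,E \right)} = \frac{3 + w}{10 E}$ ($T{\left(w,E \right)} = \frac{\left(w + 3\right) \frac{1}{E + E}}{5} = \frac{\left(3 + w\right) \frac{1}{2 E}}{5} = \frac{\frac{1}{2} \frac{1}{E} \left(3 + w\right)}{5} = \frac{3 + w}{10 E}$)
$X = \frac{16}{3}$ ($X = \frac{4}{3} + \frac{\left(\frac{3 - 3}{10 \cdot 1} + 2\right) + 10}{3} = \frac{4}{3} + \frac{\left(\frac{1}{10} \cdot 1 \cdot 0 + 2\right) + 10}{3} = \frac{4}{3} + \frac{\left(0 + 2\right) + 10}{3} = \frac{4}{3} + \frac{2 + 10}{3} = \frac{4}{3} + \frac{1}{3} \cdot 12 = \frac{4}{3} + 4 = \frac{16}{3} \approx 5.3333$)
$S{\left(b,r \right)} = \frac{16}{3}$
$U{\left(M \right)} = M^{2}$
$f{\left(S{\left(-6,-11 \right)},-694 \right)} - U{\left(2013 \right)} = -694 - 2013^{2} = -694 - 4052169 = -4052863$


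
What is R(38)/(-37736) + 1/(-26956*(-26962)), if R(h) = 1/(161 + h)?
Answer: -11238722/85277904039497 ≈ -1.3179e-7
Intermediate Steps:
R(38)/(-37736) + 1/(-26956*(-26962)) = 1/((161 + 38)*(-37736)) + 1/(-26956*(-26962)) = -1/37736/199 - 1/26956*(-1/26962) = (1/199)*(-1/37736) + 1/726787672 = -1/7509464 + 1/726787672 = -11238722/85277904039497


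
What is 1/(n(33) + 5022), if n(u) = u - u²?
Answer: 1/3966 ≈ 0.00025214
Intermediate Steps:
1/(n(33) + 5022) = 1/(33*(1 - 1*33) + 5022) = 1/(33*(1 - 33) + 5022) = 1/(33*(-32) + 5022) = 1/(-1056 + 5022) = 1/3966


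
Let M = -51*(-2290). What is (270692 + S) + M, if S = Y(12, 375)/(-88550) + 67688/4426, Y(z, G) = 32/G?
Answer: 14237702851933342/36742715625 ≈ 3.8750e+5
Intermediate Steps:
S = 561916127092/36742715625 (S = (32/375)/(-88550) + 67688/4426 = (32*(1/375))*(-1/88550) + 67688*(1/4426) = (32/375)*(-1/88550) + 33844/2213 = -16/16603125 + 33844/2213 = 561916127092/36742715625 ≈ 15.293)
M = 116790
(270692 + S) + M = (270692 + 561916127092/36742715625) + 116790 = 9946521094089592/36742715625 + 116790 = 14237702851933342/36742715625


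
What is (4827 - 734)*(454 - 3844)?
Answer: -13875270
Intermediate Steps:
(4827 - 734)*(454 - 3844) = 4093*(-3390) = -13875270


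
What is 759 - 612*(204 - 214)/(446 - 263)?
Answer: 48339/61 ≈ 792.44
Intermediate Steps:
759 - 612*(204 - 214)/(446 - 263) = 759 - (-6120)/183 = 759 - 612*(-10/183) = 759 + 2040/61 = 48339/61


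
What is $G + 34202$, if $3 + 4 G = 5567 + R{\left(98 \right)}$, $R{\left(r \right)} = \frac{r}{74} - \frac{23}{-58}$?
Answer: $\frac{305534005}{8584} \approx 35593.0$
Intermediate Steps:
$R{\left(r \right)} = \frac{23}{58} + \frac{r}{74}$ ($R{\left(r \right)} = r \frac{1}{74} - - \frac{23}{58} = \frac{r}{74} + \frac{23}{58} = \frac{23}{58} + \frac{r}{74}$)
$G = \frac{11944037}{8584}$ ($G = - \frac{3}{4} + \frac{5567 + \left(\frac{23}{58} + \frac{1}{74} \cdot 98\right)}{4} = - \frac{3}{4} + \frac{5567 + \left(\frac{23}{58} + \frac{49}{37}\right)}{4} = - \frac{3}{4} + \frac{5567 + \frac{3693}{2146}}{4} = - \frac{3}{4} + \frac{1}{4} \cdot \frac{11950475}{2146} = - \frac{3}{4} + \frac{11950475}{8584} = \frac{11944037}{8584} \approx 1391.4$)
$G + 34202 = \frac{11944037}{8584} + 34202 = \frac{305534005}{8584}$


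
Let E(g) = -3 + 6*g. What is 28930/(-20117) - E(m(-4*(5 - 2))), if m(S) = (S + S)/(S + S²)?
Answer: 587035/221287 ≈ 2.6528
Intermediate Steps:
m(S) = 2*S/(S + S²) (m(S) = (2*S)/(S + S²) = 2*S/(S + S²))
28930/(-20117) - E(m(-4*(5 - 2))) = 28930/(-20117) - (-3 + 6*(2/(1 - 4*(5 - 2)))) = 28930*(-1/20117) - (-3 + 6*(2/(1 - 4*3))) = -28930/20117 - (-3 + 6*(2/(1 - 12))) = -28930/20117 - (-3 + 6*(2/(-11))) = -28930/20117 - (-3 + 6*(2*(-1/11))) = -28930/20117 - (-3 + 6*(-2/11)) = -28930/20117 - (-3 - 12/11) = -28930/20117 - 1*(-45/11) = -28930/20117 + 45/11 = 587035/221287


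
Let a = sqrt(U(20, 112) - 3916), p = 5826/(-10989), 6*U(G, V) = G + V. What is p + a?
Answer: -1942/3663 + I*sqrt(3894) ≈ -0.53017 + 62.402*I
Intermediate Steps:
U(G, V) = G/6 + V/6 (U(G, V) = (G + V)/6 = G/6 + V/6)
p = -1942/3663 (p = 5826*(-1/10989) = -1942/3663 ≈ -0.53017)
a = I*sqrt(3894) (a = sqrt(((1/6)*20 + (1/6)*112) - 3916) = sqrt((10/3 + 56/3) - 3916) = sqrt(22 - 3916) = sqrt(-3894) = I*sqrt(3894) ≈ 62.402*I)
p + a = -1942/3663 + I*sqrt(3894)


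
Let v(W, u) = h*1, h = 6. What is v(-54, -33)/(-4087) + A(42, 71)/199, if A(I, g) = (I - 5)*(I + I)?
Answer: 12701202/813313 ≈ 15.617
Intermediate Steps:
v(W, u) = 6 (v(W, u) = 6*1 = 6)
A(I, g) = 2*I*(-5 + I) (A(I, g) = (-5 + I)*(2*I) = 2*I*(-5 + I))
v(-54, -33)/(-4087) + A(42, 71)/199 = 6/(-4087) + (2*42*(-5 + 42))/199 = 6*(-1/4087) + (2*42*37)*(1/199) = -6/4087 + 3108*(1/199) = -6/4087 + 3108/199 = 12701202/813313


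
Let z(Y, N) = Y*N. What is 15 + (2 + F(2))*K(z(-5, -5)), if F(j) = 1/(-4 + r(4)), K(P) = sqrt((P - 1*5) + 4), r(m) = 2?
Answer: 15 + 3*sqrt(6) ≈ 22.348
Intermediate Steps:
z(Y, N) = N*Y
K(P) = sqrt(-1 + P) (K(P) = sqrt((P - 5) + 4) = sqrt((-5 + P) + 4) = sqrt(-1 + P))
F(j) = -1/2 (F(j) = 1/(-4 + 2) = 1/(-2) = -1/2)
15 + (2 + F(2))*K(z(-5, -5)) = 15 + (2 - 1/2)*sqrt(-1 - 5*(-5)) = 15 + 3*sqrt(-1 + 25)/2 = 15 + 3*sqrt(24)/2 = 15 + 3*(2*sqrt(6))/2 = 15 + 3*sqrt(6)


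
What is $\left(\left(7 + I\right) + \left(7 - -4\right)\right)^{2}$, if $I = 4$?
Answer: $484$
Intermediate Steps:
$\left(\left(7 + I\right) + \left(7 - -4\right)\right)^{2} = \left(\left(7 + 4\right) + \left(7 - -4\right)\right)^{2} = \left(11 + \left(7 + 4\right)\right)^{2} = \left(11 + 11\right)^{2} = 22^{2} = 484$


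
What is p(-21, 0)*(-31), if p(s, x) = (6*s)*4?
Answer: 15624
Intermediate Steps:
p(s, x) = 24*s
p(-21, 0)*(-31) = (24*(-21))*(-31) = -504*(-31) = 15624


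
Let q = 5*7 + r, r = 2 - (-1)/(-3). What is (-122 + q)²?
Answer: 65536/9 ≈ 7281.8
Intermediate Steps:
r = 5/3 (r = 2 - (-1)*(-1)/3 = 2 - 1*⅓ = 2 - ⅓ = 5/3 ≈ 1.6667)
q = 110/3 (q = 5*7 + 5/3 = 35 + 5/3 = 110/3 ≈ 36.667)
(-122 + q)² = (-122 + 110/3)² = (-256/3)² = 65536/9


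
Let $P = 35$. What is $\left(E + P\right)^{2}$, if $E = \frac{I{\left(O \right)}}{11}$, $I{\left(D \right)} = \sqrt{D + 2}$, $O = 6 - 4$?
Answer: $\frac{149769}{121} \approx 1237.8$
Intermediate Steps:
$O = 2$ ($O = 6 - 4 = 2$)
$I{\left(D \right)} = \sqrt{2 + D}$
$E = \frac{2}{11}$ ($E = \frac{\sqrt{2 + 2}}{11} = \sqrt{4} \cdot \frac{1}{11} = 2 \cdot \frac{1}{11} = \frac{2}{11} \approx 0.18182$)
$\left(E + P\right)^{2} = \left(\frac{2}{11} + 35\right)^{2} = \left(\frac{387}{11}\right)^{2} = \frac{149769}{121}$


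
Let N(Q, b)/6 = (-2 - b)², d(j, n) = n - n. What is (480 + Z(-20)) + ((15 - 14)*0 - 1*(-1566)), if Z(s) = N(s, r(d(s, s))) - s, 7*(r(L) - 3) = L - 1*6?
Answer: 106280/49 ≈ 2169.0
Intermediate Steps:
d(j, n) = 0
r(L) = 15/7 + L/7 (r(L) = 3 + (L - 1*6)/7 = 3 + (L - 6)/7 = 3 + (-6 + L)/7 = 3 + (-6/7 + L/7) = 15/7 + L/7)
N(Q, b) = 6*(-2 - b)²
Z(s) = 5046/49 - s (Z(s) = 6*(2 + (15/7 + (⅐)*0))² - s = 6*(2 + (15/7 + 0))² - s = 6*(2 + 15/7)² - s = 6*(29/7)² - s = 6*(841/49) - s = 5046/49 - s)
(480 + Z(-20)) + ((15 - 14)*0 - 1*(-1566)) = (480 + (5046/49 - 1*(-20))) + ((15 - 14)*0 - 1*(-1566)) = (480 + (5046/49 + 20)) + (1*0 + 1566) = (480 + 6026/49) + (0 + 1566) = 29546/49 + 1566 = 106280/49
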